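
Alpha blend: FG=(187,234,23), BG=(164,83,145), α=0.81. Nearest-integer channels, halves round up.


C = α×F + (1-α)×B, with 1-α = 0.19
R: 0.81×187 + 0.19×164 = 151.47 + 31.16 = 182.63 → 183
G: 0.81×234 + 0.19×83 = 189.54 + 15.77 = 205.31 → 205
B: 0.81×23 + 0.19×145 = 18.63 + 27.55 = 46.18 → 46
= RGB(183, 205, 46)


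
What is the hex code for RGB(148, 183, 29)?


R = 148 → 94 (hex)
G = 183 → B7 (hex)
B = 29 → 1D (hex)
Hex = #94B71D


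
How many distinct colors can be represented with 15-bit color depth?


Colors = 2^bits = 2^15
= 32,768 colors


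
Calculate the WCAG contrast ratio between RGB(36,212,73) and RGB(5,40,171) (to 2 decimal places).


Linearize each sRGB channel c=v/255: c/12.92 if c ≤ 0.04045 else ((c+0.055)/1.055)^2.4
L = 0.2126×R_lin + 0.7152×G_lin + 0.0722×B_lin
Color 1 (36,212,73):
  R=36: 36/255≈0.1412 > 0.04045 → ((0.1412+0.055)/1.055)^2.4 ≈ 0.01764
  G=212: 212/255≈0.8314 > 0.04045 → ((0.8314+0.055)/1.055)^2.4 ≈ 0.65837
  B=73: 73/255≈0.2863 > 0.04045 → ((0.2863+0.055)/1.055)^2.4 ≈ 0.06663
  L1 = 0.2126×0.01764 + 0.7152×0.65837 + 0.0722×0.06663 ≈ 0.47943
Color 2 (5,40,171):
  R=5: 5/255≈0.0196 ≤ 0.04045 → 0.0196/12.92 ≈ 0.00152
  G=40: 40/255≈0.1569 > 0.04045 → ((0.1569+0.055)/1.055)^2.4 ≈ 0.02122
  B=171: 171/255≈0.6706 > 0.04045 → ((0.6706+0.055)/1.055)^2.4 ≈ 0.40724
  L2 = 0.2126×0.00152 + 0.7152×0.02122 + 0.0722×0.40724 ≈ 0.04490
Lighter = 0.47943, Darker = 0.04490
Ratio = (L_lighter + 0.05) / (L_darker + 0.05)
Ratio = (0.47943 + 0.05) / (0.04490 + 0.05) = 0.52943 / 0.09490 ≈ 5.5788
Ratio ≈ 5.58:1


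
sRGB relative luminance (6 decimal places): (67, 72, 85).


Linearize each channel (sRGB transfer function): c = v/255; c_lin = c/12.92 if c ≤ 0.04045, else ((c+0.055)/1.055)^2.4
  R: 67/255 ≈ 0.262745 > 0.04045 → ((0.262745+0.055)/1.055)^2.4 ≈ 0.056128
  G: 72/255 ≈ 0.282353 > 0.04045 → ((0.282353+0.055)/1.055)^2.4 ≈ 0.064803
  B: 85/255 ≈ 0.333333 > 0.04045 → ((0.333333+0.055)/1.055)^2.4 ≈ 0.090842
R_lin = 0.056128, G_lin = 0.064803, B_lin = 0.090842
L = 0.2126×R + 0.7152×G + 0.0722×B
L = 0.2126×0.056128 + 0.7152×0.064803 + 0.0722×0.090842
L ≈ 0.064839


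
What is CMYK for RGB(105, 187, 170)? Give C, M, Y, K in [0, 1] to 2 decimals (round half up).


R'=105/255≈0.4118, G'=187/255≈0.7333, B'=170/255≈0.6667
K = 1 - max(R',G',B') = 1 - 187/255 = 68/255 = 0.26666… → 0.27
(1-R'-K)/(1-K) simplifies to (max-R)/max with max = 187:
C = (187-105)/187 = 82/187 = 0.43850… → 0.44
M = (187-187)/187 = 0/187 = 0 → 0.00
Y = (187-170)/187 = 17/187 = 0.09090… → 0.09
= CMYK(0.44, 0.00, 0.09, 0.27)


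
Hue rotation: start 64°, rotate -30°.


New hue = (H + rotation) mod 360
New hue = (64 -30) mod 360
= 34 mod 360
= 34°


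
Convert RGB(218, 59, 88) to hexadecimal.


R = 218 → DA (hex)
G = 59 → 3B (hex)
B = 88 → 58 (hex)
Hex = #DA3B58


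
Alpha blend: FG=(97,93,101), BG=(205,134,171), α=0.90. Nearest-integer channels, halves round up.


C = α×F + (1-α)×B, with 1-α = 0.10
R: 0.90×97 + 0.10×205 = 87.30 + 20.50 = 107.80 → 108
G: 0.90×93 + 0.10×134 = 83.70 + 13.40 = 97.10 → 97
B: 0.90×101 + 0.10×171 = 90.90 + 17.10 = 108.00 → 108
= RGB(108, 97, 108)


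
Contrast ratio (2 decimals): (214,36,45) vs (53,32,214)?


Linearize each sRGB channel c=v/255: c/12.92 if c ≤ 0.04045 else ((c+0.055)/1.055)^2.4
L = 0.2126×R_lin + 0.7152×G_lin + 0.0722×B_lin
Color 1 (214,36,45):
  R=214: 214/255≈0.8392 > 0.04045 → ((0.8392+0.055)/1.055)^2.4 ≈ 0.67244
  G=36: 36/255≈0.1412 > 0.04045 → ((0.1412+0.055)/1.055)^2.4 ≈ 0.01764
  B=45: 45/255≈0.1765 > 0.04045 → ((0.1765+0.055)/1.055)^2.4 ≈ 0.02624
  L1 = 0.2126×0.67244 + 0.7152×0.01764 + 0.0722×0.02624 ≈ 0.15747
Color 2 (53,32,214):
  R=53: 53/255≈0.2078 > 0.04045 → ((0.2078+0.055)/1.055)^2.4 ≈ 0.03560
  G=32: 32/255≈0.1255 > 0.04045 → ((0.1255+0.055)/1.055)^2.4 ≈ 0.01444
  B=214: 214/255≈0.8392 > 0.04045 → ((0.8392+0.055)/1.055)^2.4 ≈ 0.67244
  L2 = 0.2126×0.03560 + 0.7152×0.01444 + 0.0722×0.67244 ≈ 0.06645
Lighter = 0.15747, Darker = 0.06645
Ratio = (L_lighter + 0.05) / (L_darker + 0.05)
Ratio = (0.15747 + 0.05) / (0.06645 + 0.05) = 0.20747 / 0.11645 ≈ 1.7817
Ratio ≈ 1.78:1


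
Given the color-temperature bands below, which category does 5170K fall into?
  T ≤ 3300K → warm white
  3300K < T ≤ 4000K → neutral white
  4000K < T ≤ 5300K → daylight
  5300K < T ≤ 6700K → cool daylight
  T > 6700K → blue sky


Temperature: 5170K
4000K < 5170K ≤ 5300K → daylight
Classification: daylight


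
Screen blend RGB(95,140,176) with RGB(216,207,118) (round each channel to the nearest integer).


Screen: C = 255 - (255-A)×(255-B)/255, rounded to nearest integer
R: 255 - (255-95)×(255-216)/255 = 255 - 6240/255 ≈ 255 - 24.471 = 230.529 → 231
G: 255 - (255-140)×(255-207)/255 = 255 - 5520/255 ≈ 255 - 21.647 = 233.353 → 233
B: 255 - (255-176)×(255-118)/255 = 255 - 10823/255 ≈ 255 - 42.443 = 212.557 → 213
= RGB(231, 233, 213)


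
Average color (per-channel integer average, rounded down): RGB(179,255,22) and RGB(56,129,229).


Midpoint: each channel = ⌊(C₁+C₂)/2⌋
R: ⌊(179+56)/2⌋ = 117
G: ⌊(255+129)/2⌋ = 192
B: ⌊(22+229)/2⌋ = 125
= RGB(117, 192, 125)


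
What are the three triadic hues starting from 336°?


Triadic: equally spaced at 120° intervals
H1 = 336°
H2 = (336 + 120) mod 360 = 96°
H3 = (336 + 240) mod 360 = 216°
Triadic = 336°, 96°, 216°


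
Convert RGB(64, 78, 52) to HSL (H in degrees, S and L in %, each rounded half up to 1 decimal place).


Normalize: R'=64/255≈0.2510, G'=78/255≈0.3059, B'=52/255≈0.2039
Max=78/255, Min=52/255, Δ=Max-Min=26/255
L = (Max+Min)/2 = (78+52)/510 = 130/510 = 0.25490… → L = 25.5%
L ≤ 0.5 → S = Δ/(Max+Min) = 26/(78+52) = 26/130 = 0.2 → S = 20.0%
(the 1/255 factors cancel in S and H, so raw channel differences can be used)
Max is G' → H = 60 × ((B-R)/Δ + 2) = 60 × ((52-64)/26 + 2)
  -12/26 + 2 = -0.4615… + 2 = 1.5384…
  H = 60 × 1.5384… = 92.307…° → H = 92.3°
= HSL(92.3°, 20.0%, 25.5%)


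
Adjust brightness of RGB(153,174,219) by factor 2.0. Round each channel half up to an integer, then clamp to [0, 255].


Multiply each channel by 2.0, round half up, clamp to [0, 255]
R: 153×2.0 = 306 → clamp → 255
G: 174×2.0 = 348 → clamp → 255
B: 219×2.0 = 438 → clamp → 255
= RGB(255, 255, 255)


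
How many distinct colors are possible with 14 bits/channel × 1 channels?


Total bits = 14 bits/channel × 1 channels = 14 bits
Distinct colors = 2^14
= 16,384 colors


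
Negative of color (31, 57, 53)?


Invert: (255-R, 255-G, 255-B)
R: 255-31 = 224
G: 255-57 = 198
B: 255-53 = 202
= RGB(224, 198, 202)


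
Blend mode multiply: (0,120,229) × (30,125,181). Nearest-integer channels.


Multiply: C = A×B/255, rounded to nearest integer
R: 0×30/255 = 0/255 ≈ 0.000 → 0
G: 120×125/255 = 15000/255 ≈ 58.824 → 59
B: 229×181/255 = 41449/255 ≈ 162.545 → 163
= RGB(0, 59, 163)


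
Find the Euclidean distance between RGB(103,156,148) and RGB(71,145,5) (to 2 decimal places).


d = √[(R₁-R₂)² + (G₁-G₂)² + (B₁-B₂)²]
d = √[(103-71)² + (156-145)² + (148-5)²]
d = √[1024 + 121 + 20449]
d = √21594
d ≈ 146.95


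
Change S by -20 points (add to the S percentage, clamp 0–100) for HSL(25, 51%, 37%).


Original S = 51%
Adjustment = -20 percentage points
New S = 51 + (-20) = 31
Clamp to [0, 100] → 31
= HSL(25°, 31%, 37%)


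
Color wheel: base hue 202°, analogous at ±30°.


Base hue: 202°
Left analog: (202 - 30) mod 360 = 172°
Right analog: (202 + 30) mod 360 = 232°
Analogous hues = 172° and 232°


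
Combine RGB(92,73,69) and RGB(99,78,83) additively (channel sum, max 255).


Additive: each channel = min(255, C₁+C₂)
R: 92+99 = 191 → 191
G: 73+78 = 151 → 151
B: 69+83 = 152 → 152
= RGB(191, 151, 152)


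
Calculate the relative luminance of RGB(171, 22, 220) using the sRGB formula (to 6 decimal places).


Linearize each channel (sRGB transfer function): c = v/255; c_lin = c/12.92 if c ≤ 0.04045, else ((c+0.055)/1.055)^2.4
  R: 171/255 ≈ 0.670588 > 0.04045 → ((0.670588+0.055)/1.055)^2.4 ≈ 0.407240
  G: 22/255 ≈ 0.086275 > 0.04045 → ((0.086275+0.055)/1.055)^2.4 ≈ 0.008023
  B: 220/255 ≈ 0.862745 > 0.04045 → ((0.862745+0.055)/1.055)^2.4 ≈ 0.715694
R_lin = 0.407240, G_lin = 0.008023, B_lin = 0.715694
L = 0.2126×R + 0.7152×G + 0.0722×B
L = 0.2126×0.407240 + 0.7152×0.008023 + 0.0722×0.715694
L ≈ 0.143991


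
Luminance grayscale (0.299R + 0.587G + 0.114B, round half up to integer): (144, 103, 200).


Gray = 0.299×R + 0.587×G + 0.114×B
Gray = 0.299×144 + 0.587×103 + 0.114×200
Gray = 43.056 + 60.461 + 22.800
Gray = 126.317 → round half up → 126
Gray = 126


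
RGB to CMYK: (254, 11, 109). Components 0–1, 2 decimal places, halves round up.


R'=254/255≈0.9961, G'=11/255≈0.0431, B'=109/255≈0.4275
K = 1 - max(R',G',B') = 1 - 254/255 = 1/255 = 0.00392… → 0.00
(1-R'-K)/(1-K) simplifies to (max-R)/max with max = 254:
C = (254-254)/254 = 0/254 = 0 → 0.00
M = (254-11)/254 = 243/254 = 0.95669… → 0.96
Y = (254-109)/254 = 145/254 = 0.57086… → 0.57
= CMYK(0.00, 0.96, 0.57, 0.00)


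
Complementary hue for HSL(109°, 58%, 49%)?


Complement = opposite side of color wheel = hue + 180°
H' = (109 + 180) mod 360 = 289°
S and L unchanged.
= HSL(289°, 58%, 49%)


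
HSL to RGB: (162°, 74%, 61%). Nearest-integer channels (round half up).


H=162°, S=0.74, L=0.61
C = (1-|2L-1|)×S = (1-|0.22|)×0.74 = 0.5772
H' = H/60 = 162/60 ≈ 2.7000; X = C×(1-|H' mod 2 - 1|) = 0.40404
m = L - C/2 = 0.61 - 0.2886 = 0.3214
Sector ⌊H'⌋ = 2 → (R',G',B') = (0.0, 0.5772, 0.40404)
RGB = ((R'+m)×255, (G'+m)×255, (B'+m)×255) = (81.957, 229.143, 184.9872)
Round half up → RGB(82, 229, 185)


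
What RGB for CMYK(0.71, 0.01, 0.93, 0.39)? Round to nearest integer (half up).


R = 255 × (1-C) × (1-K) = 255 × 0.29 × 0.61 = 45.1095 → 45
G = 255 × (1-M) × (1-K) = 255 × 0.99 × 0.61 = 153.9945 → 154
B = 255 × (1-Y) × (1-K) = 255 × 0.07 × 0.61 = 10.8885 → 11
= RGB(45, 154, 11)


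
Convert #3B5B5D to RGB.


3B → 59 (R)
5B → 91 (G)
5D → 93 (B)
= RGB(59, 91, 93)


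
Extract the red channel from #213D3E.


Color: #213D3E
R = 21 = 33
G = 3D = 61
B = 3E = 62
Red = 33


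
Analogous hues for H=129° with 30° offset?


Base hue: 129°
Left analog: (129 - 30) mod 360 = 99°
Right analog: (129 + 30) mod 360 = 159°
Analogous hues = 99° and 159°


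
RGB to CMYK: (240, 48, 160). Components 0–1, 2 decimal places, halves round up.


R'=240/255≈0.9412, G'=48/255≈0.1882, B'=160/255≈0.6275
K = 1 - max(R',G',B') = 1 - 240/255 = 15/255 = 0.05882… → 0.06
(1-R'-K)/(1-K) simplifies to (max-R)/max with max = 240:
C = (240-240)/240 = 0/240 = 0 → 0.00
M = (240-48)/240 = 192/240 = 0.8 → 0.80
Y = (240-160)/240 = 80/240 = 0.33333… → 0.33
= CMYK(0.00, 0.80, 0.33, 0.06)


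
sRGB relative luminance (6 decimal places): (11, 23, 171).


Linearize each channel (sRGB transfer function): c = v/255; c_lin = c/12.92 if c ≤ 0.04045, else ((c+0.055)/1.055)^2.4
  R: 11/255 ≈ 0.043137 > 0.04045 → ((0.043137+0.055)/1.055)^2.4 ≈ 0.003347
  G: 23/255 ≈ 0.090196 > 0.04045 → ((0.090196+0.055)/1.055)^2.4 ≈ 0.008568
  B: 171/255 ≈ 0.670588 > 0.04045 → ((0.670588+0.055)/1.055)^2.4 ≈ 0.407240
R_lin = 0.003347, G_lin = 0.008568, B_lin = 0.407240
L = 0.2126×R + 0.7152×G + 0.0722×B
L = 0.2126×0.003347 + 0.7152×0.008568 + 0.0722×0.407240
L ≈ 0.036242


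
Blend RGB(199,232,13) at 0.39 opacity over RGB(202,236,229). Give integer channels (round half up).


C = α×F + (1-α)×B, with 1-α = 0.61
R: 0.39×199 + 0.61×202 = 77.61 + 123.22 = 200.83 → 201
G: 0.39×232 + 0.61×236 = 90.48 + 143.96 = 234.44 → 234
B: 0.39×13 + 0.61×229 = 5.07 + 139.69 = 144.76 → 145
= RGB(201, 234, 145)


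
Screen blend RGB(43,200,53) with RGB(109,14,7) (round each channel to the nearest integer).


Screen: C = 255 - (255-A)×(255-B)/255, rounded to nearest integer
R: 255 - (255-43)×(255-109)/255 = 255 - 30952/255 ≈ 255 - 121.380 = 133.620 → 134
G: 255 - (255-200)×(255-14)/255 = 255 - 13255/255 ≈ 255 - 51.980 = 203.020 → 203
B: 255 - (255-53)×(255-7)/255 = 255 - 50096/255 ≈ 255 - 196.455 = 58.545 → 59
= RGB(134, 203, 59)


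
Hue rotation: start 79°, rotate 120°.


New hue = (H + rotation) mod 360
New hue = (79 + 120) mod 360
= 199 mod 360
= 199°


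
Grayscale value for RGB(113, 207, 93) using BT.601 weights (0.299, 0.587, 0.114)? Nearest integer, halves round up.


Gray = 0.299×R + 0.587×G + 0.114×B
Gray = 0.299×113 + 0.587×207 + 0.114×93
Gray = 33.787 + 121.509 + 10.602
Gray = 165.898 → round half up → 166
Gray = 166


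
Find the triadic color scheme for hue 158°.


Triadic: equally spaced at 120° intervals
H1 = 158°
H2 = (158 + 120) mod 360 = 278°
H3 = (158 + 240) mod 360 = 38°
Triadic = 158°, 278°, 38°


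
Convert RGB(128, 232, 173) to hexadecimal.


R = 128 → 80 (hex)
G = 232 → E8 (hex)
B = 173 → AD (hex)
Hex = #80E8AD


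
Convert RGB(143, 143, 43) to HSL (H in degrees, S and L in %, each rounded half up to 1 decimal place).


Normalize: R'=143/255≈0.5608, G'=143/255≈0.5608, B'=43/255≈0.1686
Max=143/255, Min=43/255, Δ=Max-Min=100/255
L = (Max+Min)/2 = (143+43)/510 = 186/510 = 0.36470… → L = 36.5%
L ≤ 0.5 → S = Δ/(Max+Min) = 100/(143+43) = 100/186 = 0.53763… → S = 53.8%
(the 1/255 factors cancel in S and H, so raw channel differences can be used)
Max is R' → H = 60 × (((G-B)/Δ) mod 6) = 60 × (((143-43)/100) mod 6)
  100/100 = 1
  H = 60 × 1 = 60° → H = 60.0°
= HSL(60.0°, 53.8%, 36.5%)


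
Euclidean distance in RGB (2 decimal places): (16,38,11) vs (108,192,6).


d = √[(R₁-R₂)² + (G₁-G₂)² + (B₁-B₂)²]
d = √[(16-108)² + (38-192)² + (11-6)²]
d = √[8464 + 23716 + 25]
d = √32205
d ≈ 179.46


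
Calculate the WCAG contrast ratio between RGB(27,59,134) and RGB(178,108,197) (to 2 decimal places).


Linearize each sRGB channel c=v/255: c/12.92 if c ≤ 0.04045 else ((c+0.055)/1.055)^2.4
L = 0.2126×R_lin + 0.7152×G_lin + 0.0722×B_lin
Color 1 (27,59,134):
  R=27: 27/255≈0.1059 > 0.04045 → ((0.1059+0.055)/1.055)^2.4 ≈ 0.01096
  G=59: 59/255≈0.2314 > 0.04045 → ((0.2314+0.055)/1.055)^2.4 ≈ 0.04374
  B=134: 134/255≈0.5255 > 0.04045 → ((0.5255+0.055)/1.055)^2.4 ≈ 0.23840
  L1 = 0.2126×0.01096 + 0.7152×0.04374 + 0.0722×0.23840 ≈ 0.05082
Color 2 (178,108,197):
  R=178: 178/255≈0.6980 > 0.04045 → ((0.6980+0.055)/1.055)^2.4 ≈ 0.44520
  G=108: 108/255≈0.4235 > 0.04045 → ((0.4235+0.055)/1.055)^2.4 ≈ 0.14996
  B=197: 197/255≈0.7725 > 0.04045 → ((0.7725+0.055)/1.055)^2.4 ≈ 0.55834
  L2 = 0.2126×0.44520 + 0.7152×0.14996 + 0.0722×0.55834 ≈ 0.24221
Lighter = 0.24221, Darker = 0.05082
Ratio = (L_lighter + 0.05) / (L_darker + 0.05)
Ratio = (0.24221 + 0.05) / (0.05082 + 0.05) = 0.29221 / 0.10082 ≈ 2.8983
Ratio ≈ 2.90:1


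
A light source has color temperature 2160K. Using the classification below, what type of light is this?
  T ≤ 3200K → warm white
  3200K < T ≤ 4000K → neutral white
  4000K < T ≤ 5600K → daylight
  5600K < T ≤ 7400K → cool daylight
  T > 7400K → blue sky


Temperature: 2160K
2160K ≤ 3200K → warm white
Classification: warm white


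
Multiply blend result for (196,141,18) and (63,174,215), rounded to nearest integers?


Multiply: C = A×B/255, rounded to nearest integer
R: 196×63/255 = 12348/255 ≈ 48.424 → 48
G: 141×174/255 = 24534/255 ≈ 96.212 → 96
B: 18×215/255 = 3870/255 ≈ 15.176 → 15
= RGB(48, 96, 15)


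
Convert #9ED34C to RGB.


9E → 158 (R)
D3 → 211 (G)
4C → 76 (B)
= RGB(158, 211, 76)


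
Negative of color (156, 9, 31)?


Invert: (255-R, 255-G, 255-B)
R: 255-156 = 99
G: 255-9 = 246
B: 255-31 = 224
= RGB(99, 246, 224)


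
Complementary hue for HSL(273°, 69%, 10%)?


Complement = opposite side of color wheel = hue + 180°
H' = (273 + 180) mod 360 = 93°
S and L unchanged.
= HSL(93°, 69%, 10%)


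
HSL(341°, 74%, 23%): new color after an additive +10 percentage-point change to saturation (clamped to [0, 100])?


Original S = 74%
Adjustment = +10 percentage points
New S = 74 + (10) = 84
Clamp to [0, 100] → 84
= HSL(341°, 84%, 23%)


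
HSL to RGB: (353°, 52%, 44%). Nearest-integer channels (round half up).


H=353°, S=0.52, L=0.44
C = (1-|2L-1|)×S = (1-|-0.12|)×0.52 = 0.4576
H' = H/60 = 353/60 ≈ 5.8833; X = C×(1-|H' mod 2 - 1|) ≈ 0.0534
m = L - C/2 = 0.44 - 0.2288 = 0.2112
Sector ⌊H'⌋ = 5 → (R',G',B') = (0.4576, 0.0, ≈0.0534)
RGB = ((R'+m)×255, (G'+m)×255, (B'+m)×255) = (170.544, 53.856, 67.4696)
Round half up → RGB(171, 54, 67)


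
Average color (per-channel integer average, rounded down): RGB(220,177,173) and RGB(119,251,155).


Midpoint: each channel = ⌊(C₁+C₂)/2⌋
R: ⌊(220+119)/2⌋ = 169
G: ⌊(177+251)/2⌋ = 214
B: ⌊(173+155)/2⌋ = 164
= RGB(169, 214, 164)


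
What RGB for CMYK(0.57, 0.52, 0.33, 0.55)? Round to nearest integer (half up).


R = 255 × (1-C) × (1-K) = 255 × 0.43 × 0.45 = 49.3425 → 49
G = 255 × (1-M) × (1-K) = 255 × 0.48 × 0.45 = 55.08 → 55
B = 255 × (1-Y) × (1-K) = 255 × 0.67 × 0.45 = 76.8825 → 77
= RGB(49, 55, 77)


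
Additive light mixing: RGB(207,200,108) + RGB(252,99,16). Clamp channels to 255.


Additive: each channel = min(255, C₁+C₂)
R: 207+252 = 459 → 255
G: 200+99 = 299 → 255
B: 108+16 = 124 → 124
= RGB(255, 255, 124)


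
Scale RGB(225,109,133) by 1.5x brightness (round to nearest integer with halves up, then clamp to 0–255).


Multiply each channel by 1.5, round half up, clamp to [0, 255]
R: 225×1.5 = 337.5 → round → 338 → clamp → 255
G: 109×1.5 = 163.5 → round → 164
B: 133×1.5 = 199.5 → round → 200
= RGB(255, 164, 200)


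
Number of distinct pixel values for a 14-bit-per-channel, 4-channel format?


Total bits = 14 bits/channel × 4 channels = 56 bits
Distinct pixel values = 2^56
= 72,057,594,037,927,936 pixel values


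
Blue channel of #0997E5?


Color: #0997E5
R = 09 = 9
G = 97 = 151
B = E5 = 229
Blue = 229


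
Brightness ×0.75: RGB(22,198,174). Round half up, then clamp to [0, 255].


Multiply each channel by 0.75, round half up, clamp to [0, 255]
R: 22×0.75 = 16.5 → round → 17
G: 198×0.75 = 148.5 → round → 149
B: 174×0.75 = 130.5 → round → 131
= RGB(17, 149, 131)


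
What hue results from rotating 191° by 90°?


New hue = (H + rotation) mod 360
New hue = (191 + 90) mod 360
= 281 mod 360
= 281°


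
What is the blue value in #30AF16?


Color: #30AF16
R = 30 = 48
G = AF = 175
B = 16 = 22
Blue = 22


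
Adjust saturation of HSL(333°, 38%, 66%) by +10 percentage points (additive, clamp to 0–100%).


Original S = 38%
Adjustment = +10 percentage points
New S = 38 + (10) = 48
Clamp to [0, 100] → 48
= HSL(333°, 48%, 66%)


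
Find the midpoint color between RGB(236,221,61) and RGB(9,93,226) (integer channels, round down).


Midpoint: each channel = ⌊(C₁+C₂)/2⌋
R: ⌊(236+9)/2⌋ = 122
G: ⌊(221+93)/2⌋ = 157
B: ⌊(61+226)/2⌋ = 143
= RGB(122, 157, 143)


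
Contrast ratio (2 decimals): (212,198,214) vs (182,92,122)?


Linearize each sRGB channel c=v/255: c/12.92 if c ≤ 0.04045 else ((c+0.055)/1.055)^2.4
L = 0.2126×R_lin + 0.7152×G_lin + 0.0722×B_lin
Color 1 (212,198,214):
  R=212: 212/255≈0.8314 > 0.04045 → ((0.8314+0.055)/1.055)^2.4 ≈ 0.65837
  G=198: 198/255≈0.7765 > 0.04045 → ((0.7765+0.055)/1.055)^2.4 ≈ 0.56471
  B=214: 214/255≈0.8392 > 0.04045 → ((0.8392+0.055)/1.055)^2.4 ≈ 0.67244
  L1 = 0.2126×0.65837 + 0.7152×0.56471 + 0.0722×0.67244 ≈ 0.59240
Color 2 (182,92,122):
  R=182: 182/255≈0.7137 > 0.04045 → ((0.7137+0.055)/1.055)^2.4 ≈ 0.46778
  G=92: 92/255≈0.3608 > 0.04045 → ((0.3608+0.055)/1.055)^2.4 ≈ 0.10702
  B=122: 122/255≈0.4784 > 0.04045 → ((0.4784+0.055)/1.055)^2.4 ≈ 0.19462
  L2 = 0.2126×0.46778 + 0.7152×0.10702 + 0.0722×0.19462 ≈ 0.19005
Lighter = 0.59240, Darker = 0.19005
Ratio = (L_lighter + 0.05) / (L_darker + 0.05)
Ratio = (0.59240 + 0.05) / (0.19005 + 0.05) = 0.64240 / 0.24005 ≈ 2.6762
Ratio ≈ 2.68:1


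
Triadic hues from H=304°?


Triadic: equally spaced at 120° intervals
H1 = 304°
H2 = (304 + 120) mod 360 = 64°
H3 = (304 + 240) mod 360 = 184°
Triadic = 304°, 64°, 184°


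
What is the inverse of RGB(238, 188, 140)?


Invert: (255-R, 255-G, 255-B)
R: 255-238 = 17
G: 255-188 = 67
B: 255-140 = 115
= RGB(17, 67, 115)


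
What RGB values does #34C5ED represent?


34 → 52 (R)
C5 → 197 (G)
ED → 237 (B)
= RGB(52, 197, 237)


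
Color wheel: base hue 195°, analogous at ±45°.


Base hue: 195°
Left analog: (195 - 45) mod 360 = 150°
Right analog: (195 + 45) mod 360 = 240°
Analogous hues = 150° and 240°


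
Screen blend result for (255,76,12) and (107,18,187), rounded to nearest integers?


Screen: C = 255 - (255-A)×(255-B)/255, rounded to nearest integer
R: 255 - (255-255)×(255-107)/255 = 255 - 0/255 ≈ 255 - 0.000 = 255.000 → 255
G: 255 - (255-76)×(255-18)/255 = 255 - 42423/255 ≈ 255 - 166.365 = 88.635 → 89
B: 255 - (255-12)×(255-187)/255 = 255 - 16524/255 ≈ 255 - 64.800 = 190.200 → 190
= RGB(255, 89, 190)


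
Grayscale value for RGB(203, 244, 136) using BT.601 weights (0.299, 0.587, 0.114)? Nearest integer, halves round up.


Gray = 0.299×R + 0.587×G + 0.114×B
Gray = 0.299×203 + 0.587×244 + 0.114×136
Gray = 60.697 + 143.228 + 15.504
Gray = 219.429 → round half up → 219
Gray = 219


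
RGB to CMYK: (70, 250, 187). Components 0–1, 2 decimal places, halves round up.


R'=70/255≈0.2745, G'=250/255≈0.9804, B'=187/255≈0.7333
K = 1 - max(R',G',B') = 1 - 250/255 = 5/255 = 0.01960… → 0.02
(1-R'-K)/(1-K) simplifies to (max-R)/max with max = 250:
C = (250-70)/250 = 180/250 = 0.72 → 0.72
M = (250-250)/250 = 0/250 = 0 → 0.00
Y = (250-187)/250 = 63/250 = 0.252 → 0.25
= CMYK(0.72, 0.00, 0.25, 0.02)


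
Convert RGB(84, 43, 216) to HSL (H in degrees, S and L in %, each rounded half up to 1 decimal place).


Normalize: R'=84/255≈0.3294, G'=43/255≈0.1686, B'=216/255≈0.8471
Max=216/255, Min=43/255, Δ=Max-Min=173/255
L = (Max+Min)/2 = (216+43)/510 = 259/510 = 0.50784… → L = 50.8%
L > 0.5 → S = Δ/(2-Max-Min) = 173/(510-216-43) = 173/251 = 0.68924… → S = 68.9%
(the 1/255 factors cancel in S and H, so raw channel differences can be used)
Max is B' → H = 60 × ((R-G)/Δ + 4) = 60 × ((84-43)/173 + 4)
  41/173 + 4 = 0.2369… + 4 = 4.2369…
  H = 60 × 4.2369… = 254.219…° → H = 254.2°
= HSL(254.2°, 68.9%, 50.8%)


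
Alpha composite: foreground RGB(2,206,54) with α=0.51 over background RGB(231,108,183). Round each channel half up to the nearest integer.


C = α×F + (1-α)×B, with 1-α = 0.49
R: 0.51×2 + 0.49×231 = 1.02 + 113.19 = 114.21 → 114
G: 0.51×206 + 0.49×108 = 105.06 + 52.92 = 157.98 → 158
B: 0.51×54 + 0.49×183 = 27.54 + 89.67 = 117.21 → 117
= RGB(114, 158, 117)


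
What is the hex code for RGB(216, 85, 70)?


R = 216 → D8 (hex)
G = 85 → 55 (hex)
B = 70 → 46 (hex)
Hex = #D85546


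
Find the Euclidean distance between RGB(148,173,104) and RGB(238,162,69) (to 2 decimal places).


d = √[(R₁-R₂)² + (G₁-G₂)² + (B₁-B₂)²]
d = √[(148-238)² + (173-162)² + (104-69)²]
d = √[8100 + 121 + 1225]
d = √9446
d ≈ 97.19


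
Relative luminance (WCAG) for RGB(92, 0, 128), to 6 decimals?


Linearize each channel (sRGB transfer function): c = v/255; c_lin = c/12.92 if c ≤ 0.04045, else ((c+0.055)/1.055)^2.4
  R: 92/255 ≈ 0.360784 > 0.04045 → ((0.360784+0.055)/1.055)^2.4 ≈ 0.107023
  G: 0/255 ≈ 0.000000 ≤ 0.04045 → 0.000000/12.92 ≈ 0.000000
  B: 128/255 ≈ 0.501961 > 0.04045 → ((0.501961+0.055)/1.055)^2.4 ≈ 0.215861
R_lin = 0.107023, G_lin = 0.000000, B_lin = 0.215861
L = 0.2126×R + 0.7152×G + 0.0722×B
L = 0.2126×0.107023 + 0.7152×0.000000 + 0.0722×0.215861
L ≈ 0.038338


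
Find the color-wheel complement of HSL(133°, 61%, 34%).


Complement = opposite side of color wheel = hue + 180°
H' = (133 + 180) mod 360 = 313°
S and L unchanged.
= HSL(313°, 61%, 34%)


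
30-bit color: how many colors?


Colors = 2^bits = 2^30
= 1,073,741,824 colors


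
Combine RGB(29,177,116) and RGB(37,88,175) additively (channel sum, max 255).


Additive: each channel = min(255, C₁+C₂)
R: 29+37 = 66 → 66
G: 177+88 = 265 → 255
B: 116+175 = 291 → 255
= RGB(66, 255, 255)


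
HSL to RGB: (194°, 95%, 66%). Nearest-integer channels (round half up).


H=194°, S=0.95, L=0.66
C = (1-|2L-1|)×S = (1-|0.32|)×0.95 = 0.646
H' = H/60 = 194/60 ≈ 3.2333; X = C×(1-|H' mod 2 - 1|) ≈ 0.4953
m = L - C/2 = 0.66 - 0.323 = 0.337
Sector ⌊H'⌋ = 3 → (R',G',B') = (0.0, ≈0.4953, 0.646)
RGB = ((R'+m)×255, (G'+m)×255, (B'+m)×255) = (85.935, 212.228, 250.665)
Round half up → RGB(86, 212, 251)


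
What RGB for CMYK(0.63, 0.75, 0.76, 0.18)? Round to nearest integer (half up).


R = 255 × (1-C) × (1-K) = 255 × 0.37 × 0.82 = 77.367 → 77
G = 255 × (1-M) × (1-K) = 255 × 0.25 × 0.82 = 52.275 → 52
B = 255 × (1-Y) × (1-K) = 255 × 0.24 × 0.82 = 50.184 → 50
= RGB(77, 52, 50)


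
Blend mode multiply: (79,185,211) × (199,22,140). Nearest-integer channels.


Multiply: C = A×B/255, rounded to nearest integer
R: 79×199/255 = 15721/255 ≈ 61.651 → 62
G: 185×22/255 = 4070/255 ≈ 15.961 → 16
B: 211×140/255 = 29540/255 ≈ 115.843 → 116
= RGB(62, 16, 116)


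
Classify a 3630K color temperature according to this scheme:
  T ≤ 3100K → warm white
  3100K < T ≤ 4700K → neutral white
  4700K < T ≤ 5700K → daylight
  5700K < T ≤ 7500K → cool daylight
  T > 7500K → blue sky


Temperature: 3630K
3100K < 3630K ≤ 4700K → neutral white
Classification: neutral white


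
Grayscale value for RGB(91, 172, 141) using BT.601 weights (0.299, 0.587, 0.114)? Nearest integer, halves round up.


Gray = 0.299×R + 0.587×G + 0.114×B
Gray = 0.299×91 + 0.587×172 + 0.114×141
Gray = 27.209 + 100.964 + 16.074
Gray = 144.247 → round half up → 144
Gray = 144


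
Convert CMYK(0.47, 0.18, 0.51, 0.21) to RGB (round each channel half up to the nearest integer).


R = 255 × (1-C) × (1-K) = 255 × 0.53 × 0.79 = 106.7685 → 107
G = 255 × (1-M) × (1-K) = 255 × 0.82 × 0.79 = 165.189 → 165
B = 255 × (1-Y) × (1-K) = 255 × 0.49 × 0.79 = 98.7105 → 99
= RGB(107, 165, 99)


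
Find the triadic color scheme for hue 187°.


Triadic: equally spaced at 120° intervals
H1 = 187°
H2 = (187 + 120) mod 360 = 307°
H3 = (187 + 240) mod 360 = 67°
Triadic = 187°, 307°, 67°


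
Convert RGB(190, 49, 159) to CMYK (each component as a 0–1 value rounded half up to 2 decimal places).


R'=190/255≈0.7451, G'=49/255≈0.1922, B'=159/255≈0.6235
K = 1 - max(R',G',B') = 1 - 190/255 = 65/255 = 0.25490… → 0.25
(1-R'-K)/(1-K) simplifies to (max-R)/max with max = 190:
C = (190-190)/190 = 0/190 = 0 → 0.00
M = (190-49)/190 = 141/190 = 0.74210… → 0.74
Y = (190-159)/190 = 31/190 = 0.16315… → 0.16
= CMYK(0.00, 0.74, 0.16, 0.25)


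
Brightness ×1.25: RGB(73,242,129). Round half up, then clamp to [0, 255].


Multiply each channel by 1.25, round half up, clamp to [0, 255]
R: 73×1.25 = 91.25 → round → 91
G: 242×1.25 = 302.5 → round → 303 → clamp → 255
B: 129×1.25 = 161.25 → round → 161
= RGB(91, 255, 161)


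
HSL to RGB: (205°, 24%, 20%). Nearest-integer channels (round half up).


H=205°, S=0.24, L=0.20
C = (1-|2L-1|)×S = (1-|-0.60|)×0.24 = 0.096
H' = H/60 = 205/60 ≈ 3.4167; X = C×(1-|H' mod 2 - 1|) = 0.056
m = L - C/2 = 0.20 - 0.048 = 0.152
Sector ⌊H'⌋ = 3 → (R',G',B') = (0.0, 0.056, 0.096)
RGB = ((R'+m)×255, (G'+m)×255, (B'+m)×255) = (38.76, 53.04, 63.24)
Round half up → RGB(39, 53, 63)


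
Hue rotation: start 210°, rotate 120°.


New hue = (H + rotation) mod 360
New hue = (210 + 120) mod 360
= 330 mod 360
= 330°


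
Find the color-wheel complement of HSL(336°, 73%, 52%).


Complement = opposite side of color wheel = hue + 180°
H' = (336 + 180) mod 360 = 156°
S and L unchanged.
= HSL(156°, 73%, 52%)


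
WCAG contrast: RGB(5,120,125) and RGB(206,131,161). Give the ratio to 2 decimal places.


Linearize each sRGB channel c=v/255: c/12.92 if c ≤ 0.04045 else ((c+0.055)/1.055)^2.4
L = 0.2126×R_lin + 0.7152×G_lin + 0.0722×B_lin
Color 1 (5,120,125):
  R=5: 5/255≈0.0196 ≤ 0.04045 → 0.0196/12.92 ≈ 0.00152
  G=120: 120/255≈0.4706 > 0.04045 → ((0.4706+0.055)/1.055)^2.4 ≈ 0.18782
  B=125: 125/255≈0.4902 > 0.04045 → ((0.4902+0.055)/1.055)^2.4 ≈ 0.20508
  L1 = 0.2126×0.00152 + 0.7152×0.18782 + 0.0722×0.20508 ≈ 0.14946
Color 2 (206,131,161):
  R=206: 206/255≈0.8078 > 0.04045 → ((0.8078+0.055)/1.055)^2.4 ≈ 0.61721
  G=131: 131/255≈0.5137 > 0.04045 → ((0.5137+0.055)/1.055)^2.4 ≈ 0.22697
  B=161: 161/255≈0.6314 > 0.04045 → ((0.6314+0.055)/1.055)^2.4 ≈ 0.35640
  L2 = 0.2126×0.61721 + 0.7152×0.22697 + 0.0722×0.35640 ≈ 0.31928
Lighter = 0.31928, Darker = 0.14946
Ratio = (L_lighter + 0.05) / (L_darker + 0.05)
Ratio = (0.31928 + 0.05) / (0.14946 + 0.05) = 0.36928 / 0.19946 ≈ 1.8514
Ratio ≈ 1.85:1


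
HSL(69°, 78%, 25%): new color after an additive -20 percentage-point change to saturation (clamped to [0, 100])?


Original S = 78%
Adjustment = -20 percentage points
New S = 78 + (-20) = 58
Clamp to [0, 100] → 58
= HSL(69°, 58%, 25%)


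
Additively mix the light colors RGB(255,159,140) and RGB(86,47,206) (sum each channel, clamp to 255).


Additive: each channel = min(255, C₁+C₂)
R: 255+86 = 341 → 255
G: 159+47 = 206 → 206
B: 140+206 = 346 → 255
= RGB(255, 206, 255)


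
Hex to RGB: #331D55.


33 → 51 (R)
1D → 29 (G)
55 → 85 (B)
= RGB(51, 29, 85)


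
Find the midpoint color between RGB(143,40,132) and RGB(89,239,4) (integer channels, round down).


Midpoint: each channel = ⌊(C₁+C₂)/2⌋
R: ⌊(143+89)/2⌋ = 116
G: ⌊(40+239)/2⌋ = 139
B: ⌊(132+4)/2⌋ = 68
= RGB(116, 139, 68)


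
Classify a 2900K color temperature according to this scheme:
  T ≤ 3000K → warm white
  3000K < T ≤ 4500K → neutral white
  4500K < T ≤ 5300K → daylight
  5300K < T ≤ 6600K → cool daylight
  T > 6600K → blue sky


Temperature: 2900K
2900K ≤ 3000K → warm white
Classification: warm white


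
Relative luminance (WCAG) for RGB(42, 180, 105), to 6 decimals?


Linearize each channel (sRGB transfer function): c = v/255; c_lin = c/12.92 if c ≤ 0.04045, else ((c+0.055)/1.055)^2.4
  R: 42/255 ≈ 0.164706 > 0.04045 → ((0.164706+0.055)/1.055)^2.4 ≈ 0.023153
  G: 180/255 ≈ 0.705882 > 0.04045 → ((0.705882+0.055)/1.055)^2.4 ≈ 0.456411
  B: 105/255 ≈ 0.411765 > 0.04045 → ((0.411765+0.055)/1.055)^2.4 ≈ 0.141263
R_lin = 0.023153, G_lin = 0.456411, B_lin = 0.141263
L = 0.2126×R + 0.7152×G + 0.0722×B
L = 0.2126×0.023153 + 0.7152×0.456411 + 0.0722×0.141263
L ≈ 0.341547


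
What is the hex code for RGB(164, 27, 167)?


R = 164 → A4 (hex)
G = 27 → 1B (hex)
B = 167 → A7 (hex)
Hex = #A41BA7


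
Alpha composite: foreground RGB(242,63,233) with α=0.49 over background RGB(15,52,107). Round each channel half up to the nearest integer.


C = α×F + (1-α)×B, with 1-α = 0.51
R: 0.49×242 + 0.51×15 = 118.58 + 7.65 = 126.23 → 126
G: 0.49×63 + 0.51×52 = 30.87 + 26.52 = 57.39 → 57
B: 0.49×233 + 0.51×107 = 114.17 + 54.57 = 168.74 → 169
= RGB(126, 57, 169)


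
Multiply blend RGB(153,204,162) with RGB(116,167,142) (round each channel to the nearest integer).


Multiply: C = A×B/255, rounded to nearest integer
R: 153×116/255 = 17748/255 ≈ 69.600 → 70
G: 204×167/255 = 34068/255 ≈ 133.600 → 134
B: 162×142/255 = 23004/255 ≈ 90.212 → 90
= RGB(70, 134, 90)


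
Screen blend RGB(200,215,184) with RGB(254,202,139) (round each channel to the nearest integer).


Screen: C = 255 - (255-A)×(255-B)/255, rounded to nearest integer
R: 255 - (255-200)×(255-254)/255 = 255 - 55/255 ≈ 255 - 0.216 = 254.784 → 255
G: 255 - (255-215)×(255-202)/255 = 255 - 2120/255 ≈ 255 - 8.314 = 246.686 → 247
B: 255 - (255-184)×(255-139)/255 = 255 - 8236/255 ≈ 255 - 32.298 = 222.702 → 223
= RGB(255, 247, 223)


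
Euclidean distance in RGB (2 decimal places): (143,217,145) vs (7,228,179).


d = √[(R₁-R₂)² + (G₁-G₂)² + (B₁-B₂)²]
d = √[(143-7)² + (217-228)² + (145-179)²]
d = √[18496 + 121 + 1156]
d = √19773
d ≈ 140.62


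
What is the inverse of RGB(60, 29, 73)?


Invert: (255-R, 255-G, 255-B)
R: 255-60 = 195
G: 255-29 = 226
B: 255-73 = 182
= RGB(195, 226, 182)


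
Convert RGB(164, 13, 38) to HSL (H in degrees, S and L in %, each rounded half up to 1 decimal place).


Normalize: R'=164/255≈0.6431, G'=13/255≈0.0510, B'=38/255≈0.1490
Max=164/255, Min=13/255, Δ=Max-Min=151/255
L = (Max+Min)/2 = (164+13)/510 = 177/510 = 0.34705… → L = 34.7%
L ≤ 0.5 → S = Δ/(Max+Min) = 151/(164+13) = 151/177 = 0.85310… → S = 85.3%
(the 1/255 factors cancel in S and H, so raw channel differences can be used)
Max is R' → H = 60 × (((G-B)/Δ) mod 6) = 60 × (((13-38)/151) mod 6)
  (-25)/151 = -0.1655…; negative, so add 6 → 5.8344…
  H = 60 × 5.8344… = 350.066…° → H = 350.1°
= HSL(350.1°, 85.3%, 34.7%)


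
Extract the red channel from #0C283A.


Color: #0C283A
R = 0C = 12
G = 28 = 40
B = 3A = 58
Red = 12


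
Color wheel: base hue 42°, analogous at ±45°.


Base hue: 42°
Left analog: (42 - 45) mod 360 = 357°
Right analog: (42 + 45) mod 360 = 87°
Analogous hues = 357° and 87°


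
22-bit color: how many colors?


Colors = 2^bits = 2^22
= 4,194,304 colors


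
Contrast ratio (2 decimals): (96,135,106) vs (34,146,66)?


Linearize each sRGB channel c=v/255: c/12.92 if c ≤ 0.04045 else ((c+0.055)/1.055)^2.4
L = 0.2126×R_lin + 0.7152×G_lin + 0.0722×B_lin
Color 1 (96,135,106):
  R=96: 96/255≈0.3765 > 0.04045 → ((0.3765+0.055)/1.055)^2.4 ≈ 0.11697
  G=135: 135/255≈0.5294 > 0.04045 → ((0.5294+0.055)/1.055)^2.4 ≈ 0.24228
  B=106: 106/255≈0.4157 > 0.04045 → ((0.4157+0.055)/1.055)^2.4 ≈ 0.14413
  L1 = 0.2126×0.11697 + 0.7152×0.24228 + 0.0722×0.14413 ≈ 0.20855
Color 2 (34,146,66):
  R=34: 34/255≈0.1333 > 0.04045 → ((0.1333+0.055)/1.055)^2.4 ≈ 0.01600
  G=146: 146/255≈0.5725 > 0.04045 → ((0.5725+0.055)/1.055)^2.4 ≈ 0.28744
  B=66: 66/255≈0.2588 > 0.04045 → ((0.2588+0.055)/1.055)^2.4 ≈ 0.05448
  L2 = 0.2126×0.01600 + 0.7152×0.28744 + 0.0722×0.05448 ≈ 0.21291
Lighter = 0.21291, Darker = 0.20855
Ratio = (L_lighter + 0.05) / (L_darker + 0.05)
Ratio = (0.21291 + 0.05) / (0.20855 + 0.05) = 0.26291 / 0.25855 ≈ 1.0169
Ratio ≈ 1.02:1


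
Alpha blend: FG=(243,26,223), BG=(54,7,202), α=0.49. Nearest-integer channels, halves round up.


C = α×F + (1-α)×B, with 1-α = 0.51
R: 0.49×243 + 0.51×54 = 119.07 + 27.54 = 146.61 → 147
G: 0.49×26 + 0.51×7 = 12.74 + 3.57 = 16.31 → 16
B: 0.49×223 + 0.51×202 = 109.27 + 103.02 = 212.29 → 212
= RGB(147, 16, 212)


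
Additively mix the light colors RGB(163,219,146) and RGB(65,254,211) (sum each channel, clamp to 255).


Additive: each channel = min(255, C₁+C₂)
R: 163+65 = 228 → 228
G: 219+254 = 473 → 255
B: 146+211 = 357 → 255
= RGB(228, 255, 255)


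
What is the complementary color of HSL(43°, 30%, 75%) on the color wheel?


Complement = opposite side of color wheel = hue + 180°
H' = (43 + 180) mod 360 = 223°
S and L unchanged.
= HSL(223°, 30%, 75%)


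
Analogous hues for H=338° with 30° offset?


Base hue: 338°
Left analog: (338 - 30) mod 360 = 308°
Right analog: (338 + 30) mod 360 = 8°
Analogous hues = 308° and 8°


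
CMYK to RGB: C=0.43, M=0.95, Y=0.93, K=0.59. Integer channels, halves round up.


R = 255 × (1-C) × (1-K) = 255 × 0.57 × 0.41 = 59.5935 → 60
G = 255 × (1-M) × (1-K) = 255 × 0.05 × 0.41 = 5.2275 → 5
B = 255 × (1-Y) × (1-K) = 255 × 0.07 × 0.41 = 7.3185 → 7
= RGB(60, 5, 7)


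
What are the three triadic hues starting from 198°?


Triadic: equally spaced at 120° intervals
H1 = 198°
H2 = (198 + 120) mod 360 = 318°
H3 = (198 + 240) mod 360 = 78°
Triadic = 198°, 318°, 78°


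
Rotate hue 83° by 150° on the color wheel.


New hue = (H + rotation) mod 360
New hue = (83 + 150) mod 360
= 233 mod 360
= 233°


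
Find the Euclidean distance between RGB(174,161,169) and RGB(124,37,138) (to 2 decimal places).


d = √[(R₁-R₂)² + (G₁-G₂)² + (B₁-B₂)²]
d = √[(174-124)² + (161-37)² + (169-138)²]
d = √[2500 + 15376 + 961]
d = √18837
d ≈ 137.25


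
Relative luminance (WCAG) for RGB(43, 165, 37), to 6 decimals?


Linearize each channel (sRGB transfer function): c = v/255; c_lin = c/12.92 if c ≤ 0.04045, else ((c+0.055)/1.055)^2.4
  R: 43/255 ≈ 0.168627 > 0.04045 → ((0.168627+0.055)/1.055)^2.4 ≈ 0.024158
  G: 165/255 ≈ 0.647059 > 0.04045 → ((0.647059+0.055)/1.055)^2.4 ≈ 0.376262
  B: 37/255 ≈ 0.145098 > 0.04045 → ((0.145098+0.055)/1.055)^2.4 ≈ 0.018500
R_lin = 0.024158, G_lin = 0.376262, B_lin = 0.018500
L = 0.2126×R + 0.7152×G + 0.0722×B
L = 0.2126×0.024158 + 0.7152×0.376262 + 0.0722×0.018500
L ≈ 0.275574


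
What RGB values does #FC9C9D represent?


FC → 252 (R)
9C → 156 (G)
9D → 157 (B)
= RGB(252, 156, 157)


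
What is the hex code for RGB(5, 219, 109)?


R = 5 → 05 (hex)
G = 219 → DB (hex)
B = 109 → 6D (hex)
Hex = #05DB6D


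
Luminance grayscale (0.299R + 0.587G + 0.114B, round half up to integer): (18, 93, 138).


Gray = 0.299×R + 0.587×G + 0.114×B
Gray = 0.299×18 + 0.587×93 + 0.114×138
Gray = 5.382 + 54.591 + 15.732
Gray = 75.705 → round half up → 76
Gray = 76


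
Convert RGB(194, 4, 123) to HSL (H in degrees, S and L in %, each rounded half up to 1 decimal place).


Normalize: R'=194/255≈0.7608, G'=4/255≈0.0157, B'=123/255≈0.4824
Max=194/255, Min=4/255, Δ=Max-Min=190/255
L = (Max+Min)/2 = (194+4)/510 = 198/510 = 0.38823… → L = 38.8%
L ≤ 0.5 → S = Δ/(Max+Min) = 190/(194+4) = 190/198 = 0.95959… → S = 96.0%
(the 1/255 factors cancel in S and H, so raw channel differences can be used)
Max is R' → H = 60 × (((G-B)/Δ) mod 6) = 60 × (((4-123)/190) mod 6)
  (-119)/190 = -0.6263…; negative, so add 6 → 5.3736…
  H = 60 × 5.3736… = 322.421…° → H = 322.4°
= HSL(322.4°, 96.0%, 38.8%)


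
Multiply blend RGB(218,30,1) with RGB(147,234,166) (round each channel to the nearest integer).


Multiply: C = A×B/255, rounded to nearest integer
R: 218×147/255 = 32046/255 ≈ 125.671 → 126
G: 30×234/255 = 7020/255 ≈ 27.529 → 28
B: 1×166/255 = 166/255 ≈ 0.651 → 1
= RGB(126, 28, 1)


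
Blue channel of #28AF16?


Color: #28AF16
R = 28 = 40
G = AF = 175
B = 16 = 22
Blue = 22


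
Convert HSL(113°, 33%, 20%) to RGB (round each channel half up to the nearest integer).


H=113°, S=0.33, L=0.20
C = (1-|2L-1|)×S = (1-|-0.60|)×0.33 = 0.132
H' = H/60 = 113/60 ≈ 1.8833; X = C×(1-|H' mod 2 - 1|) = 0.0154
m = L - C/2 = 0.20 - 0.066 = 0.134
Sector ⌊H'⌋ = 1 → (R',G',B') = (0.0154, 0.132, 0.0)
RGB = ((R'+m)×255, (G'+m)×255, (B'+m)×255) = (38.097, 67.83, 34.17)
Round half up → RGB(38, 68, 34)


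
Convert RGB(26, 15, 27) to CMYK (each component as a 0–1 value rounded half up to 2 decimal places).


R'=26/255≈0.1020, G'=15/255≈0.0588, B'=27/255≈0.1059
K = 1 - max(R',G',B') = 1 - 27/255 = 228/255 = 0.89411… → 0.89
(1-R'-K)/(1-K) simplifies to (max-R)/max with max = 27:
C = (27-26)/27 = 1/27 = 0.03703… → 0.04
M = (27-15)/27 = 12/27 = 0.44444… → 0.44
Y = (27-27)/27 = 0/27 = 0 → 0.00
= CMYK(0.04, 0.44, 0.00, 0.89)
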